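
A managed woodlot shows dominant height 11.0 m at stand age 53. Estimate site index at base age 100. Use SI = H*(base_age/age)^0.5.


Formula: SI = H_dom * (base_age / age)^0.5
Age ratio = 100 / 53 = 1.88679
sqrt(age_ratio) = 1.37361
SI = 11.0 * 1.37361 = 15.1 m

15.1


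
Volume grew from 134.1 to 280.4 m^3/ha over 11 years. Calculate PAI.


Formula: PAI = (V_T2 - V_T1) / (T2 - T1)
Volume increment = 280.4 - 134.1 = 146.3 m^3/ha
PAI = 146.3 / 11 = 13.3 m^3/ha/year

13.3


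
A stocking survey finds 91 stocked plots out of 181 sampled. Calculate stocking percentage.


Formula: Stocking % = stocked plots / total plots * 100
Stocking = 91 / 181 * 100
Stocking = 0.5028 * 100 = 50.3%

50.3


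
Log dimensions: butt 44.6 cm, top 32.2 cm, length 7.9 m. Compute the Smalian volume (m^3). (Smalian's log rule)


Smalian: V = (A1 + A2)/2 * L,  A = pi*(D/200)^2
A1 = pi*(44.6/200)^2 = 0.156228 m^2
A2 = pi*(32.2/200)^2 = 0.081433 m^2
V = (0.156228+0.081433)/2*7.9 = 0.9388 m^3

0.9388


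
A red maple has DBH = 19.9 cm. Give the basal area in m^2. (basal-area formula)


Formula: BA = pi * (DBH/2)^2 / 10000  (cm^2 to m^2)
Radius = DBH/2 = 19.9/2 = 9.95 cm
BA = pi * 9.95^2 / 10000
   = 311.0255 cm^2 / 10000
   = 0.0311 m^2

0.0311


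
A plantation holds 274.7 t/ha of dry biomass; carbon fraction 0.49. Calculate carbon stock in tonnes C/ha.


Formula: Carbon Stock = Biomass * Carbon Fraction
C = 274.7 t/ha * 0.49
C = 134.6 t C/ha

134.6


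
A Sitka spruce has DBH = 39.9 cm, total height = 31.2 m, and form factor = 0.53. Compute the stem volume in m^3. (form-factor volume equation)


Formula: V = pi * (DBH/200)^2 * H * ff
Radius = DBH/200 = 39.9/200 = 0.1995 m
Radius^2 = 0.1995^2 = 0.03980025 m^2
V = pi * 0.03980025 * 31.2 * 0.53
V = 2.068 m^3

2.068


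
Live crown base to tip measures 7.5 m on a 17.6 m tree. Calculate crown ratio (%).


Formula: Crown Ratio = (Crown Length / Total Height) * 100
CR = (7.5 m / 17.6 m) * 100
CR = 0.4261 * 100 = 42.6%

42.6


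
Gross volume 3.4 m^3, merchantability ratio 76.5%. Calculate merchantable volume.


Formula: MV = V_total * (merchantable_pct / 100)
Merchantable fraction = 76.5% / 100 = 0.765
MV = 3.4 m^3 * 0.765 = 2.601 m^3

2.601


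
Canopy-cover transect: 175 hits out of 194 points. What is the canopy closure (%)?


Formula: Canopy closure = covered points / total points * 100
Closure = 175 / 194 * 100
Closure = 0.9021 * 100 = 90.2%

90.2


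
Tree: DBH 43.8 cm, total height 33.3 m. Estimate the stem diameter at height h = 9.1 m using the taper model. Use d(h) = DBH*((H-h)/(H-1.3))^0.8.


Taper: d(h) = DBH * ((H - h) / (H - 1.3))^0.8
Numerator = H - h = 33.3 - 9.1 = 24.2 m
Denominator = H - 1.3 = 33.3 - 1.3 = 32.0 m
Ratio = 24.2 / 32.0 = 0.75625
d = 43.8 * 0.75625^0.8 = 35.0 cm

35.0


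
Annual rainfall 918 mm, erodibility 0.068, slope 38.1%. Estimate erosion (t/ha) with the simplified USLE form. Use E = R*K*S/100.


Formula: E = R * K * S / 100  (simplified USLE)
R * K = 918 * 0.068 = 62.424
E = 62.424 * 38.1 / 100 = 23.78 t/ha

23.78


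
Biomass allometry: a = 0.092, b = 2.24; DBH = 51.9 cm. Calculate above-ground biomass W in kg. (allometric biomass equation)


Formula: W = a * DBH^b  (allometric power law)
DBH^b = 51.9^2.24 = 6949.8412
W = 0.092 * 6949.8412 = 639.4 kg

639.4


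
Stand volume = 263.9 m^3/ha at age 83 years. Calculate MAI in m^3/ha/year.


Formula: MAI = Total Volume / Stand Age
MAI = 263.9 m^3/ha / 83 years
MAI = 3.18 m^3/ha/year

3.18


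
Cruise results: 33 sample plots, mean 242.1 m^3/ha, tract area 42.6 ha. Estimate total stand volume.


Formula: Total Volume = Mean Volume per ha * Total Area
Total Volume = 242.1 m^3/ha * 42.6 ha
Total Volume = 10313 m^3

10313


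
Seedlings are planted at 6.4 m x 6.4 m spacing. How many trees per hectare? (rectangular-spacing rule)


Formula: TPH = 10000 m^2/ha / (spacing_x * spacing_y)
Area per tree = 6.4 m * 6.4 m = 40.96 m^2
TPH = 10000 / 40.96 = 244 trees/ha

244


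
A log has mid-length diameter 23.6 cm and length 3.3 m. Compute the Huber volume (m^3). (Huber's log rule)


Huber: V = Am * L,  Am = pi*(Dm/200)^2
Am = pi*(23.6/200)^2 = 0.043744 m^2
V = 0.043744*3.3 = 0.1444 m^3

0.1444


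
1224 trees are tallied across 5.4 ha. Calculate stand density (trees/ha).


Formula: Stand Density = N_trees / Area_ha
Density = 1224 trees / 5.4 ha
Density = 227 trees/ha

227


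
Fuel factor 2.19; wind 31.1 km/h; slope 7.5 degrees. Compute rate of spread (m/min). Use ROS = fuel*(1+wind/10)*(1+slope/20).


Formula: ROS = fuel * (1 + wind/10) * (1 + slope/20)
Wind factor = 1 + 31.1/10 = 4.11
Slope factor = 1 + 7.5/20 = 1.375
ROS = 2.19 * 4.11 * 1.375 = 12.38 m/min

12.38


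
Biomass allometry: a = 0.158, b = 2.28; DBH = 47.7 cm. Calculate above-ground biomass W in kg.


Formula: W = a * DBH^b  (allometric power law)
DBH^b = 47.7^2.28 = 6714.6272
W = 0.158 * 6714.6272 = 1060.9 kg

1060.9


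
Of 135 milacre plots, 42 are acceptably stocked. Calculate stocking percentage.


Formula: Stocking % = stocked plots / total plots * 100
Stocking = 42 / 135 * 100
Stocking = 0.3111 * 100 = 31.1%

31.1


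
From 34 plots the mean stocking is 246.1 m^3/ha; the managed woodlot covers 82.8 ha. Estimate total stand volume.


Formula: Total Volume = Mean Volume per ha * Total Area
Total Volume = 246.1 m^3/ha * 82.8 ha
Total Volume = 20377 m^3

20377


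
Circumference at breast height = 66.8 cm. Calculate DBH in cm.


Formula: DBH = C / pi
DBH = 66.8 / pi
pi = 3.14159...
DBH = 21.3 cm

21.3


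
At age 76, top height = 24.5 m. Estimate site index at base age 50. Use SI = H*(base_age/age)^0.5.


Formula: SI = H_dom * (base_age / age)^0.5
Age ratio = 50 / 76 = 0.65789
sqrt(age_ratio) = 0.81111
SI = 24.5 * 0.81111 = 19.9 m

19.9


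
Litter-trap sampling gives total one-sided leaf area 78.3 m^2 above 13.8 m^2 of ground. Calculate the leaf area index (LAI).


Formula: LAI = total leaf area / ground area  (dimensionless)
LAI = 78.3 m^2 / 13.8 m^2
LAI = 5.67

5.67


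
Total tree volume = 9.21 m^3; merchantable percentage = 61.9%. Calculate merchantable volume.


Formula: MV = V_total * (merchantable_pct / 100)
Merchantable fraction = 61.9% / 100 = 0.619
MV = 9.21 m^3 * 0.619 = 5.701 m^3

5.701


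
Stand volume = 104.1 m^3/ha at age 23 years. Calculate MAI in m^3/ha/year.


Formula: MAI = Total Volume / Stand Age
MAI = 104.1 m^3/ha / 23 years
MAI = 4.53 m^3/ha/year

4.53


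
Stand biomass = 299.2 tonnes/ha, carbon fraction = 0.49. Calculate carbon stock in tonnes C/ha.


Formula: Carbon Stock = Biomass * Carbon Fraction
C = 299.2 t/ha * 0.49
C = 146.6 t C/ha

146.6


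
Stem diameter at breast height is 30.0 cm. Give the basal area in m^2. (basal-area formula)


Formula: BA = pi * (DBH/2)^2 / 10000  (cm^2 to m^2)
Radius = DBH/2 = 30.0/2 = 15.0 cm
BA = pi * 15.0^2 / 10000
   = 706.8583 cm^2 / 10000
   = 0.0707 m^2

0.0707


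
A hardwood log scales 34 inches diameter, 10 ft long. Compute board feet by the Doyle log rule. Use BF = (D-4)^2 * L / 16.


Doyle: BF = (D - 4)^2 * L / 16
Adjusted diameter = 34 - 4 = 30 in
(D-4)^2 = 30^2 = 900
BF = 900 * 10 / 16 = 563 BF

563


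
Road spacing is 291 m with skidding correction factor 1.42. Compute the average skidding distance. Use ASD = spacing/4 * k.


Formula: ASD = (spacing / 4) * correction
Uncorrected distance = spacing / 4 = 291 / 4 = 72.75 m
ASD = 72.75 * 1.42 = 103 m

103


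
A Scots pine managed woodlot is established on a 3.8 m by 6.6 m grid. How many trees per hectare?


Formula: TPH = 10000 m^2/ha / (spacing_x * spacing_y)
Area per tree = 3.8 m * 6.6 m = 25.08 m^2
TPH = 10000 / 25.08 = 399 trees/ha

399


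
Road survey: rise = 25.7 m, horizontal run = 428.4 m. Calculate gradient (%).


Formula: Gradient = rise / run * 100
Gradient = 25.7 / 428.4 * 100 = 6.0%

6.0


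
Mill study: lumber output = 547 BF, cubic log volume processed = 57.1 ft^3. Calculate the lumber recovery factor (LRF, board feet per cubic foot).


Formula: LRF = Lumber Output (BF) / Log Input (ft^3)
LRF = 547 BF / 57.1 ft^3
LRF = 9.58 BF/ft^3

9.58


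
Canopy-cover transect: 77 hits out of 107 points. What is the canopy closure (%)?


Formula: Canopy closure = covered points / total points * 100
Closure = 77 / 107 * 100
Closure = 0.7196 * 100 = 72.0%

72.0


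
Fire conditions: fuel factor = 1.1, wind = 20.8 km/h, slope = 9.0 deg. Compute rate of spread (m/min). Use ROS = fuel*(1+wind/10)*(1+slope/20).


Formula: ROS = fuel * (1 + wind/10) * (1 + slope/20)
Wind factor = 1 + 20.8/10 = 3.08
Slope factor = 1 + 9.0/20 = 1.45
ROS = 1.1 * 3.08 * 1.45 = 4.91 m/min

4.91


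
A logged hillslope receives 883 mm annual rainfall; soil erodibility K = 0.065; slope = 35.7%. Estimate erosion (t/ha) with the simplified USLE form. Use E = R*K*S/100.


Formula: E = R * K * S / 100  (simplified USLE)
R * K = 883 * 0.065 = 57.395
E = 57.395 * 35.7 / 100 = 20.49 t/ha

20.49


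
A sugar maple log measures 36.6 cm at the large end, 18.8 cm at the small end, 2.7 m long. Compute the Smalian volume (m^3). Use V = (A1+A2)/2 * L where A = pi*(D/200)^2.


Smalian: V = (A1 + A2)/2 * L,  A = pi*(D/200)^2
A1 = pi*(36.6/200)^2 = 0.105209 m^2
A2 = pi*(18.8/200)^2 = 0.027759 m^2
V = (0.105209+0.027759)/2*2.7 = 0.1795 m^3

0.1795


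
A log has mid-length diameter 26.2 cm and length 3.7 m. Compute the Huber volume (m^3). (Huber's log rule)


Huber: V = Am * L,  Am = pi*(Dm/200)^2
Am = pi*(26.2/200)^2 = 0.053913 m^2
V = 0.053913*3.7 = 0.1995 m^3

0.1995


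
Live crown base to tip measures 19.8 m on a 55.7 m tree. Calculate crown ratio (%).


Formula: Crown Ratio = (Crown Length / Total Height) * 100
CR = (19.8 m / 55.7 m) * 100
CR = 0.3555 * 100 = 35.5%

35.5


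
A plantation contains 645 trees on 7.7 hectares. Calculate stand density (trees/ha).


Formula: Stand Density = N_trees / Area_ha
Density = 645 trees / 7.7 ha
Density = 84 trees/ha

84


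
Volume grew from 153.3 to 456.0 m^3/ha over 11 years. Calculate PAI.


Formula: PAI = (V_T2 - V_T1) / (T2 - T1)
Volume increment = 456.0 - 153.3 = 302.7 m^3/ha
PAI = 302.7 / 11 = 27.52 m^3/ha/year

27.52


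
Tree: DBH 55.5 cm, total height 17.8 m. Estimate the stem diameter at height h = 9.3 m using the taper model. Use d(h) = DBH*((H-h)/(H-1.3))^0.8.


Taper: d(h) = DBH * ((H - h) / (H - 1.3))^0.8
Numerator = H - h = 17.8 - 9.3 = 8.5 m
Denominator = H - 1.3 = 17.8 - 1.3 = 16.5 m
Ratio = 8.5 / 16.5 = 0.51515
d = 55.5 * 0.51515^0.8 = 32.6 cm

32.6


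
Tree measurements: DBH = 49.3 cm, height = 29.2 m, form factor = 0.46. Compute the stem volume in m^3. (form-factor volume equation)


Formula: V = pi * (DBH/200)^2 * H * ff
Radius = DBH/200 = 49.3/200 = 0.2465 m
Radius^2 = 0.2465^2 = 0.06076225 m^2
V = pi * 0.06076225 * 29.2 * 0.46
V = 2.564 m^3

2.564


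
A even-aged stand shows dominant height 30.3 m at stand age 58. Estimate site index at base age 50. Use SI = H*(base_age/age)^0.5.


Formula: SI = H_dom * (base_age / age)^0.5
Age ratio = 50 / 58 = 0.86207
sqrt(age_ratio) = 0.92848
SI = 30.3 * 0.92848 = 28.1 m

28.1


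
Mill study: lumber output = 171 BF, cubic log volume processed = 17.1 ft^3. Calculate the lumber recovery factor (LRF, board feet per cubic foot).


Formula: LRF = Lumber Output (BF) / Log Input (ft^3)
LRF = 171 BF / 17.1 ft^3
LRF = 10.0 BF/ft^3

10.0


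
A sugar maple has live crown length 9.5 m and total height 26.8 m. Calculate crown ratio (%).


Formula: Crown Ratio = (Crown Length / Total Height) * 100
CR = (9.5 m / 26.8 m) * 100
CR = 0.3545 * 100 = 35.4%

35.4


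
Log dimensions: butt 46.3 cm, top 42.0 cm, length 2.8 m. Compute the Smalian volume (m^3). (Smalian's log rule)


Smalian: V = (A1 + A2)/2 * L,  A = pi*(D/200)^2
A1 = pi*(46.3/200)^2 = 0.168365 m^2
A2 = pi*(42.0/200)^2 = 0.138544 m^2
V = (0.168365+0.138544)/2*2.8 = 0.4297 m^3

0.4297


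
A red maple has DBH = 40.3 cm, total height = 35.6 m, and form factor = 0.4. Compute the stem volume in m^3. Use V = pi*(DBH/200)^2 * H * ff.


Formula: V = pi * (DBH/200)^2 * H * ff
Radius = DBH/200 = 40.3/200 = 0.2015 m
Radius^2 = 0.2015^2 = 0.04060225 m^2
V = pi * 0.04060225 * 35.6 * 0.4
V = 1.816 m^3

1.816


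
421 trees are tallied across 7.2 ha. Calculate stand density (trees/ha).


Formula: Stand Density = N_trees / Area_ha
Density = 421 trees / 7.2 ha
Density = 58 trees/ha

58


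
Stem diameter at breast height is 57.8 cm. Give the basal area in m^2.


Formula: BA = pi * (DBH/2)^2 / 10000  (cm^2 to m^2)
Radius = DBH/2 = 57.8/2 = 28.9 cm
BA = pi * 28.9^2 / 10000
   = 2623.8896 cm^2 / 10000
   = 0.2624 m^2

0.2624


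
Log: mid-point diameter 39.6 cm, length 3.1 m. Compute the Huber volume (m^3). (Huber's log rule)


Huber: V = Am * L,  Am = pi*(Dm/200)^2
Am = pi*(39.6/200)^2 = 0.123163 m^2
V = 0.123163*3.1 = 0.3818 m^3

0.3818


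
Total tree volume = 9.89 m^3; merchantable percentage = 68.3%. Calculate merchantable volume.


Formula: MV = V_total * (merchantable_pct / 100)
Merchantable fraction = 68.3% / 100 = 0.683
MV = 9.89 m^3 * 0.683 = 6.755 m^3

6.755


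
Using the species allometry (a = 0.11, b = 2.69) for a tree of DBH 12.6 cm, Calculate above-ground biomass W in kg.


Formula: W = a * DBH^b  (allometric power law)
DBH^b = 12.6^2.69 = 912.004
W = 0.11 * 912.004 = 100.3 kg

100.3


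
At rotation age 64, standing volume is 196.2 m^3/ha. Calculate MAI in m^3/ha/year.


Formula: MAI = Total Volume / Stand Age
MAI = 196.2 m^3/ha / 64 years
MAI = 3.07 m^3/ha/year

3.07


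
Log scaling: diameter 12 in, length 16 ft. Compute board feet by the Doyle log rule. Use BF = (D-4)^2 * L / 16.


Doyle: BF = (D - 4)^2 * L / 16
Adjusted diameter = 12 - 4 = 8 in
(D-4)^2 = 8^2 = 64
BF = 64 * 16 / 16 = 64 BF

64


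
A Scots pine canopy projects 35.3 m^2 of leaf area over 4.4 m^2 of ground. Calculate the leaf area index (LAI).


Formula: LAI = total leaf area / ground area  (dimensionless)
LAI = 35.3 m^2 / 4.4 m^2
LAI = 8.02

8.02


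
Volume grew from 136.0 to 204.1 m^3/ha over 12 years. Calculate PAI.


Formula: PAI = (V_T2 - V_T1) / (T2 - T1)
Volume increment = 204.1 - 136.0 = 68.1 m^3/ha
PAI = 68.1 / 12 = 5.68 m^3/ha/year

5.68


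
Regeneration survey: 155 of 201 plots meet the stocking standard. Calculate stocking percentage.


Formula: Stocking % = stocked plots / total plots * 100
Stocking = 155 / 201 * 100
Stocking = 0.7711 * 100 = 77.1%

77.1


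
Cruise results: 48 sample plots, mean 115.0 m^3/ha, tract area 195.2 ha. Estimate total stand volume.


Formula: Total Volume = Mean Volume per ha * Total Area
Total Volume = 115.0 m^3/ha * 195.2 ha
Total Volume = 22448 m^3

22448


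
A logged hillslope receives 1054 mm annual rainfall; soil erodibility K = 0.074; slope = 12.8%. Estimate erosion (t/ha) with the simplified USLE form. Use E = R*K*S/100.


Formula: E = R * K * S / 100  (simplified USLE)
R * K = 1054 * 0.074 = 77.996
E = 77.996 * 12.8 / 100 = 9.98 t/ha

9.98


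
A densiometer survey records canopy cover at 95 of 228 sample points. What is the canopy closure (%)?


Formula: Canopy closure = covered points / total points * 100
Closure = 95 / 228 * 100
Closure = 0.4167 * 100 = 41.7%

41.7


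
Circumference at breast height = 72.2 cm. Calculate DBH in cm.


Formula: DBH = C / pi
DBH = 72.2 / pi
pi = 3.14159...
DBH = 23.0 cm

23.0


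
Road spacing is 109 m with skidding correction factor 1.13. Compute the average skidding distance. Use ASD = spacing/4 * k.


Formula: ASD = (spacing / 4) * correction
Uncorrected distance = spacing / 4 = 109 / 4 = 27.25 m
ASD = 27.25 * 1.13 = 31 m

31


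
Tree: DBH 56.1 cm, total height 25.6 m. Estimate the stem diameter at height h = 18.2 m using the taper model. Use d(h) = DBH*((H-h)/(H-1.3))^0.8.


Taper: d(h) = DBH * ((H - h) / (H - 1.3))^0.8
Numerator = H - h = 25.6 - 18.2 = 7.4 m
Denominator = H - 1.3 = 25.6 - 1.3 = 24.3 m
Ratio = 7.4 / 24.3 = 0.30453
d = 56.1 * 0.30453^0.8 = 21.7 cm

21.7


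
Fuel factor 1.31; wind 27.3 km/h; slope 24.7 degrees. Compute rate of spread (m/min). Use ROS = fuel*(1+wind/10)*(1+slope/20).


Formula: ROS = fuel * (1 + wind/10) * (1 + slope/20)
Wind factor = 1 + 27.3/10 = 3.73
Slope factor = 1 + 24.7/20 = 2.235
ROS = 1.31 * 3.73 * 2.235 = 10.92 m/min

10.92


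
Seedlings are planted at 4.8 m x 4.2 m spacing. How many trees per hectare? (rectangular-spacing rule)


Formula: TPH = 10000 m^2/ha / (spacing_x * spacing_y)
Area per tree = 4.8 m * 4.2 m = 20.16 m^2
TPH = 10000 / 20.16 = 496 trees/ha

496


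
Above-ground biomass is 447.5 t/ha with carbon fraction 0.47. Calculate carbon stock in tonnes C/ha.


Formula: Carbon Stock = Biomass * Carbon Fraction
C = 447.5 t/ha * 0.47
C = 210.3 t C/ha

210.3


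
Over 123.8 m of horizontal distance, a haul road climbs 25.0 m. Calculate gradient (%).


Formula: Gradient = rise / run * 100
Gradient = 25.0 / 123.8 * 100 = 20.2%

20.2


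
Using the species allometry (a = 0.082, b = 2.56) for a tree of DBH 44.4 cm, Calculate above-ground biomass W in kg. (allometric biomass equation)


Formula: W = a * DBH^b  (allometric power law)
DBH^b = 44.4^2.56 = 16493.0283
W = 0.082 * 16493.0283 = 1352.4 kg

1352.4


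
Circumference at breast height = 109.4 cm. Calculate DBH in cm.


Formula: DBH = C / pi
DBH = 109.4 / pi
pi = 3.14159...
DBH = 34.8 cm

34.8


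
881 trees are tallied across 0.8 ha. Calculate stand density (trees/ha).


Formula: Stand Density = N_trees / Area_ha
Density = 881 trees / 0.8 ha
Density = 1101 trees/ha

1101


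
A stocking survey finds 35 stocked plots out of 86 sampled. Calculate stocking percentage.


Formula: Stocking % = stocked plots / total plots * 100
Stocking = 35 / 86 * 100
Stocking = 0.407 * 100 = 40.7%

40.7


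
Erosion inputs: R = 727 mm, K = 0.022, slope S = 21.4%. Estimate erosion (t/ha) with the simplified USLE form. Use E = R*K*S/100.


Formula: E = R * K * S / 100  (simplified USLE)
R * K = 727 * 0.022 = 15.994
E = 15.994 * 21.4 / 100 = 3.42 t/ha

3.42


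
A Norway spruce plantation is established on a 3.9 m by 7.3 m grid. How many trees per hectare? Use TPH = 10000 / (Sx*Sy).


Formula: TPH = 10000 m^2/ha / (spacing_x * spacing_y)
Area per tree = 3.9 m * 7.3 m = 28.47 m^2
TPH = 10000 / 28.47 = 351 trees/ha

351


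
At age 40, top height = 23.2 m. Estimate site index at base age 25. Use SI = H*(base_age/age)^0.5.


Formula: SI = H_dom * (base_age / age)^0.5
Age ratio = 25 / 40 = 0.625
sqrt(age_ratio) = 0.79057
SI = 23.2 * 0.79057 = 18.3 m

18.3


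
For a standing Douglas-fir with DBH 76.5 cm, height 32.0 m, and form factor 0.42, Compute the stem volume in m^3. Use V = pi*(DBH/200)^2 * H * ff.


Formula: V = pi * (DBH/200)^2 * H * ff
Radius = DBH/200 = 76.5/200 = 0.3825 m
Radius^2 = 0.3825^2 = 0.14630625 m^2
V = pi * 0.14630625 * 32.0 * 0.42
V = 6.177 m^3

6.177


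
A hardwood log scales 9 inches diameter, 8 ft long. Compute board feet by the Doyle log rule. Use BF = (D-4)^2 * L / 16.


Doyle: BF = (D - 4)^2 * L / 16
Adjusted diameter = 9 - 4 = 5 in
(D-4)^2 = 5^2 = 25
BF = 25 * 8 / 16 = 13 BF

13


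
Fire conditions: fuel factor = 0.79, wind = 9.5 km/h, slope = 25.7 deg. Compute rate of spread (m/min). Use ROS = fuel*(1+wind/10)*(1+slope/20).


Formula: ROS = fuel * (1 + wind/10) * (1 + slope/20)
Wind factor = 1 + 9.5/10 = 1.95
Slope factor = 1 + 25.7/20 = 2.285
ROS = 0.79 * 1.95 * 2.285 = 3.52 m/min

3.52


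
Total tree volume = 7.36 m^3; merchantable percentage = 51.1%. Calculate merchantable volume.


Formula: MV = V_total * (merchantable_pct / 100)
Merchantable fraction = 51.1% / 100 = 0.511
MV = 7.36 m^3 * 0.511 = 3.761 m^3

3.761


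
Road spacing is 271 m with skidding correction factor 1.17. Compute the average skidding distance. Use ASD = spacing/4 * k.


Formula: ASD = (spacing / 4) * correction
Uncorrected distance = spacing / 4 = 271 / 4 = 67.75 m
ASD = 67.75 * 1.17 = 79 m

79


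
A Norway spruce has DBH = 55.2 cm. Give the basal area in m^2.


Formula: BA = pi * (DBH/2)^2 / 10000  (cm^2 to m^2)
Radius = DBH/2 = 55.2/2 = 27.6 cm
BA = pi * 27.6^2 / 10000
   = 2393.1396 cm^2 / 10000
   = 0.2393 m^2

0.2393


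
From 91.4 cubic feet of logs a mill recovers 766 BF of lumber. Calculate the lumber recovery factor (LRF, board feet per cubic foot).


Formula: LRF = Lumber Output (BF) / Log Input (ft^3)
LRF = 766 BF / 91.4 ft^3
LRF = 8.38 BF/ft^3

8.38


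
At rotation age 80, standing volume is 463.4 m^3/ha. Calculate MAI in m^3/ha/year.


Formula: MAI = Total Volume / Stand Age
MAI = 463.4 m^3/ha / 80 years
MAI = 5.79 m^3/ha/year

5.79


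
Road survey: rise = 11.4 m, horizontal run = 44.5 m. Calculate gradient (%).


Formula: Gradient = rise / run * 100
Gradient = 11.4 / 44.5 * 100 = 25.6%

25.6


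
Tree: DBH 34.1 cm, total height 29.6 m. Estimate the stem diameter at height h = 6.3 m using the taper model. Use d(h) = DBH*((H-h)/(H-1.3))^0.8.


Taper: d(h) = DBH * ((H - h) / (H - 1.3))^0.8
Numerator = H - h = 29.6 - 6.3 = 23.3 m
Denominator = H - 1.3 = 29.6 - 1.3 = 28.3 m
Ratio = 23.3 / 28.3 = 0.82332
d = 34.1 * 0.82332^0.8 = 29.2 cm

29.2


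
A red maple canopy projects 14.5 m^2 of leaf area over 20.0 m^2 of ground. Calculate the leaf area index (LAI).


Formula: LAI = total leaf area / ground area  (dimensionless)
LAI = 14.5 m^2 / 20.0 m^2
LAI = 0.73

0.73


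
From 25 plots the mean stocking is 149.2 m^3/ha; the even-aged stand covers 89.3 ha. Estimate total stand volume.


Formula: Total Volume = Mean Volume per ha * Total Area
Total Volume = 149.2 m^3/ha * 89.3 ha
Total Volume = 13324 m^3

13324


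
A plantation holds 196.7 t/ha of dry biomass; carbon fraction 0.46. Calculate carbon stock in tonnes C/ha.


Formula: Carbon Stock = Biomass * Carbon Fraction
C = 196.7 t/ha * 0.46
C = 90.5 t C/ha

90.5


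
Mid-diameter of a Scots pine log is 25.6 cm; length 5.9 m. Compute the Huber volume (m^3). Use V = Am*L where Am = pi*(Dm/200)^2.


Huber: V = Am * L,  Am = pi*(Dm/200)^2
Am = pi*(25.6/200)^2 = 0.051472 m^2
V = 0.051472*5.9 = 0.3037 m^3

0.3037


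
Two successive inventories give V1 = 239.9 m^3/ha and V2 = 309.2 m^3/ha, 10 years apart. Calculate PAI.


Formula: PAI = (V_T2 - V_T1) / (T2 - T1)
Volume increment = 309.2 - 239.9 = 69.3 m^3/ha
PAI = 69.3 / 10 = 6.93 m^3/ha/year

6.93


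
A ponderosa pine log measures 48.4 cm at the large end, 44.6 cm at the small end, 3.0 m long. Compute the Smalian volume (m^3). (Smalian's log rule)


Smalian: V = (A1 + A2)/2 * L,  A = pi*(D/200)^2
A1 = pi*(48.4/200)^2 = 0.183984 m^2
A2 = pi*(44.6/200)^2 = 0.156228 m^2
V = (0.183984+0.156228)/2*3.0 = 0.5103 m^3

0.5103


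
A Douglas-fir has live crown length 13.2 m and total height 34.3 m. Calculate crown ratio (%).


Formula: Crown Ratio = (Crown Length / Total Height) * 100
CR = (13.2 m / 34.3 m) * 100
CR = 0.3848 * 100 = 38.5%

38.5


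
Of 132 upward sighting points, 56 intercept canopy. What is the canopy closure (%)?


Formula: Canopy closure = covered points / total points * 100
Closure = 56 / 132 * 100
Closure = 0.4242 * 100 = 42.4%

42.4


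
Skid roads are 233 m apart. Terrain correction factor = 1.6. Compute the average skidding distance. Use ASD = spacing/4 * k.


Formula: ASD = (spacing / 4) * correction
Uncorrected distance = spacing / 4 = 233 / 4 = 58.25 m
ASD = 58.25 * 1.6 = 93 m

93


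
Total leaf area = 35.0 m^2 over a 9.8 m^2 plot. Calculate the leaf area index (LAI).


Formula: LAI = total leaf area / ground area  (dimensionless)
LAI = 35.0 m^2 / 9.8 m^2
LAI = 3.57

3.57


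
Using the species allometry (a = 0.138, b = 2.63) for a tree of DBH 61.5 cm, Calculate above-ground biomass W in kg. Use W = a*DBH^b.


Formula: W = a * DBH^b  (allometric power law)
DBH^b = 61.5^2.63 = 50668.9092
W = 0.138 * 50668.9092 = 6992.3 kg

6992.3


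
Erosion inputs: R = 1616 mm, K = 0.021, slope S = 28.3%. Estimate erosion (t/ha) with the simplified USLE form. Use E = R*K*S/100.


Formula: E = R * K * S / 100  (simplified USLE)
R * K = 1616 * 0.021 = 33.936
E = 33.936 * 28.3 / 100 = 9.6 t/ha

9.6


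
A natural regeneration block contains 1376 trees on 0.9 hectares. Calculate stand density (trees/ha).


Formula: Stand Density = N_trees / Area_ha
Density = 1376 trees / 0.9 ha
Density = 1529 trees/ha

1529


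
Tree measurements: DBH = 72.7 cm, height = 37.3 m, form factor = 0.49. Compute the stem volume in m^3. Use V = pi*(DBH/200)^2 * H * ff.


Formula: V = pi * (DBH/200)^2 * H * ff
Radius = DBH/200 = 72.7/200 = 0.3635 m
Radius^2 = 0.3635^2 = 0.13213225 m^2
V = pi * 0.13213225 * 37.3 * 0.49
V = 7.587 m^3

7.587


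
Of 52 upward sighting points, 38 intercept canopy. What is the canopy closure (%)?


Formula: Canopy closure = covered points / total points * 100
Closure = 38 / 52 * 100
Closure = 0.7308 * 100 = 73.1%

73.1


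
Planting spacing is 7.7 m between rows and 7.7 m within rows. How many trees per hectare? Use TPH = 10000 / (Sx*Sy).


Formula: TPH = 10000 m^2/ha / (spacing_x * spacing_y)
Area per tree = 7.7 m * 7.7 m = 59.29 m^2
TPH = 10000 / 59.29 = 169 trees/ha

169


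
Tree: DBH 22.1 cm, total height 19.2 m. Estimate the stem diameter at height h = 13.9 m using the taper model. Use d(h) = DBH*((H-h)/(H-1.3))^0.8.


Taper: d(h) = DBH * ((H - h) / (H - 1.3))^0.8
Numerator = H - h = 19.2 - 13.9 = 5.3 m
Denominator = H - 1.3 = 19.2 - 1.3 = 17.9 m
Ratio = 5.3 / 17.9 = 0.29609
d = 22.1 * 0.29609^0.8 = 8.3 cm

8.3


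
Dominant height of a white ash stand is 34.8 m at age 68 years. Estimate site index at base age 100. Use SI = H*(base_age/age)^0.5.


Formula: SI = H_dom * (base_age / age)^0.5
Age ratio = 100 / 68 = 1.47059
sqrt(age_ratio) = 1.21268
SI = 34.8 * 1.21268 = 42.2 m

42.2


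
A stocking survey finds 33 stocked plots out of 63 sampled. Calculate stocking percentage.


Formula: Stocking % = stocked plots / total plots * 100
Stocking = 33 / 63 * 100
Stocking = 0.5238 * 100 = 52.4%

52.4


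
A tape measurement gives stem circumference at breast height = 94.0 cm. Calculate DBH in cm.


Formula: DBH = C / pi
DBH = 94.0 / pi
pi = 3.14159...
DBH = 29.9 cm

29.9


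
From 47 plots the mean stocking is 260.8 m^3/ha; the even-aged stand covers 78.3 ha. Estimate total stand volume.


Formula: Total Volume = Mean Volume per ha * Total Area
Total Volume = 260.8 m^3/ha * 78.3 ha
Total Volume = 20421 m^3

20421


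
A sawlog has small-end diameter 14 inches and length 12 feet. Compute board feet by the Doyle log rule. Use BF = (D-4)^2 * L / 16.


Doyle: BF = (D - 4)^2 * L / 16
Adjusted diameter = 14 - 4 = 10 in
(D-4)^2 = 10^2 = 100
BF = 100 * 12 / 16 = 75 BF

75


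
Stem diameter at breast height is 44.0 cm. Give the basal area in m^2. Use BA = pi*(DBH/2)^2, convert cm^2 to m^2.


Formula: BA = pi * (DBH/2)^2 / 10000  (cm^2 to m^2)
Radius = DBH/2 = 44.0/2 = 22.0 cm
BA = pi * 22.0^2 / 10000
   = 1520.5308 cm^2 / 10000
   = 0.1521 m^2

0.1521


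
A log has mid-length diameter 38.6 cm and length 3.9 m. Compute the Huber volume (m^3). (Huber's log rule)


Huber: V = Am * L,  Am = pi*(Dm/200)^2
Am = pi*(38.6/200)^2 = 0.117021 m^2
V = 0.117021*3.9 = 0.4564 m^3

0.4564


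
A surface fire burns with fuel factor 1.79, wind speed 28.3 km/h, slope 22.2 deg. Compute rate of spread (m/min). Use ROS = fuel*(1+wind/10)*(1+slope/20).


Formula: ROS = fuel * (1 + wind/10) * (1 + slope/20)
Wind factor = 1 + 28.3/10 = 3.83
Slope factor = 1 + 22.2/20 = 2.11
ROS = 1.79 * 3.83 * 2.11 = 14.47 m/min

14.47


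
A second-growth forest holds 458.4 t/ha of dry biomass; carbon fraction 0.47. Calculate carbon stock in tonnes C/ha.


Formula: Carbon Stock = Biomass * Carbon Fraction
C = 458.4 t/ha * 0.47
C = 215.4 t C/ha

215.4


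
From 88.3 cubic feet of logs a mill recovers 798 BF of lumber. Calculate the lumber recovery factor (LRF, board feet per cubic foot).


Formula: LRF = Lumber Output (BF) / Log Input (ft^3)
LRF = 798 BF / 88.3 ft^3
LRF = 9.04 BF/ft^3

9.04


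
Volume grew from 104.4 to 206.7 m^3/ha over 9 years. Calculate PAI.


Formula: PAI = (V_T2 - V_T1) / (T2 - T1)
Volume increment = 206.7 - 104.4 = 102.3 m^3/ha
PAI = 102.3 / 9 = 11.37 m^3/ha/year

11.37


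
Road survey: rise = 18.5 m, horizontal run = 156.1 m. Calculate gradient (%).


Formula: Gradient = rise / run * 100
Gradient = 18.5 / 156.1 * 100 = 11.9%

11.9


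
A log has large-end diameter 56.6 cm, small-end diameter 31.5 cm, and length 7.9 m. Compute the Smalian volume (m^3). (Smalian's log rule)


Smalian: V = (A1 + A2)/2 * L,  A = pi*(D/200)^2
A1 = pi*(56.6/200)^2 = 0.251607 m^2
A2 = pi*(31.5/200)^2 = 0.077931 m^2
V = (0.251607+0.077931)/2*7.9 = 1.3017 m^3

1.3017


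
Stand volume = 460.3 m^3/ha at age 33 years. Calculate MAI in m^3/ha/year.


Formula: MAI = Total Volume / Stand Age
MAI = 460.3 m^3/ha / 33 years
MAI = 13.95 m^3/ha/year

13.95


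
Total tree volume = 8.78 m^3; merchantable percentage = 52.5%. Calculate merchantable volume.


Formula: MV = V_total * (merchantable_pct / 100)
Merchantable fraction = 52.5% / 100 = 0.525
MV = 8.78 m^3 * 0.525 = 4.61 m^3

4.61


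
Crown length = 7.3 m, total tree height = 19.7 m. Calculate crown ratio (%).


Formula: Crown Ratio = (Crown Length / Total Height) * 100
CR = (7.3 m / 19.7 m) * 100
CR = 0.3706 * 100 = 37.1%

37.1


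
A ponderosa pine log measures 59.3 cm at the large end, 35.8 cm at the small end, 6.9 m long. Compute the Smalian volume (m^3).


Smalian: V = (A1 + A2)/2 * L,  A = pi*(D/200)^2
A1 = pi*(59.3/200)^2 = 0.276184 m^2
A2 = pi*(35.8/200)^2 = 0.10066 m^2
V = (0.276184+0.10066)/2*6.9 = 1.3001 m^3

1.3001


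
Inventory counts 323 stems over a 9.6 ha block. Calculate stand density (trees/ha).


Formula: Stand Density = N_trees / Area_ha
Density = 323 trees / 9.6 ha
Density = 34 trees/ha

34


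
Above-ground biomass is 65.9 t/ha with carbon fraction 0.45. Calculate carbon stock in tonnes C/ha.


Formula: Carbon Stock = Biomass * Carbon Fraction
C = 65.9 t/ha * 0.45
C = 29.7 t C/ha

29.7


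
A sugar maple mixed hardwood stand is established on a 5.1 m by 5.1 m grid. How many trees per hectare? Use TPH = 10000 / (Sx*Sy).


Formula: TPH = 10000 m^2/ha / (spacing_x * spacing_y)
Area per tree = 5.1 m * 5.1 m = 26.01 m^2
TPH = 10000 / 26.01 = 384 trees/ha

384


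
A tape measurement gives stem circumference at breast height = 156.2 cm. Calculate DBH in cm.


Formula: DBH = C / pi
DBH = 156.2 / pi
pi = 3.14159...
DBH = 49.7 cm

49.7


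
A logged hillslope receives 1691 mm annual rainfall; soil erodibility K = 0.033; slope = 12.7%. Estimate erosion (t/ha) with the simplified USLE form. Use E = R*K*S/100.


Formula: E = R * K * S / 100  (simplified USLE)
R * K = 1691 * 0.033 = 55.803
E = 55.803 * 12.7 / 100 = 7.09 t/ha

7.09


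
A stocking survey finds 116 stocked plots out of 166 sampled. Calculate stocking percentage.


Formula: Stocking % = stocked plots / total plots * 100
Stocking = 116 / 166 * 100
Stocking = 0.6988 * 100 = 69.9%

69.9


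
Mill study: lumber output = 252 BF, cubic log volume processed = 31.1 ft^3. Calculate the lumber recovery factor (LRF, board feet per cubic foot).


Formula: LRF = Lumber Output (BF) / Log Input (ft^3)
LRF = 252 BF / 31.1 ft^3
LRF = 8.1 BF/ft^3

8.1


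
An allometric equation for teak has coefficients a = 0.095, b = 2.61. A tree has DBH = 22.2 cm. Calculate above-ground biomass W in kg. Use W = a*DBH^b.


Formula: W = a * DBH^b  (allometric power law)
DBH^b = 22.2^2.61 = 3265.7374
W = 0.095 * 3265.7374 = 310.2 kg

310.2


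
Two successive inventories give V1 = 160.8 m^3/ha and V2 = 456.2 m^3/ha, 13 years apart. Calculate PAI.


Formula: PAI = (V_T2 - V_T1) / (T2 - T1)
Volume increment = 456.2 - 160.8 = 295.4 m^3/ha
PAI = 295.4 / 13 = 22.72 m^3/ha/year

22.72


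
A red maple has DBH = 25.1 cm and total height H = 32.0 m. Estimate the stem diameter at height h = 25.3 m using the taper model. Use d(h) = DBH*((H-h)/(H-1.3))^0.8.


Taper: d(h) = DBH * ((H - h) / (H - 1.3))^0.8
Numerator = H - h = 32.0 - 25.3 = 6.7 m
Denominator = H - 1.3 = 32.0 - 1.3 = 30.7 m
Ratio = 6.7 / 30.7 = 0.21824
d = 25.1 * 0.21824^0.8 = 7.4 cm

7.4


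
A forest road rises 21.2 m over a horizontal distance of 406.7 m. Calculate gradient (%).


Formula: Gradient = rise / run * 100
Gradient = 21.2 / 406.7 * 100 = 5.2%

5.2


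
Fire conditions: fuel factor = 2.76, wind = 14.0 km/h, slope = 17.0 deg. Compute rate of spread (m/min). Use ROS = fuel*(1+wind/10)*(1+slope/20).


Formula: ROS = fuel * (1 + wind/10) * (1 + slope/20)
Wind factor = 1 + 14.0/10 = 2.4
Slope factor = 1 + 17.0/20 = 1.85
ROS = 2.76 * 2.4 * 1.85 = 12.25 m/min

12.25


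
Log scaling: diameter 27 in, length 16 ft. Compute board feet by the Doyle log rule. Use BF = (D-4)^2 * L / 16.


Doyle: BF = (D - 4)^2 * L / 16
Adjusted diameter = 27 - 4 = 23 in
(D-4)^2 = 23^2 = 529
BF = 529 * 16 / 16 = 529 BF

529


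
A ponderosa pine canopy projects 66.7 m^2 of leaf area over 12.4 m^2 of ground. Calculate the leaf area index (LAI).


Formula: LAI = total leaf area / ground area  (dimensionless)
LAI = 66.7 m^2 / 12.4 m^2
LAI = 5.38

5.38


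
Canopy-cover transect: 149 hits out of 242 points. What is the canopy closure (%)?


Formula: Canopy closure = covered points / total points * 100
Closure = 149 / 242 * 100
Closure = 0.6157 * 100 = 61.6%

61.6


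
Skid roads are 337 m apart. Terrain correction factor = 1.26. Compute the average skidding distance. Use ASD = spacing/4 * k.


Formula: ASD = (spacing / 4) * correction
Uncorrected distance = spacing / 4 = 337 / 4 = 84.25 m
ASD = 84.25 * 1.26 = 106 m

106


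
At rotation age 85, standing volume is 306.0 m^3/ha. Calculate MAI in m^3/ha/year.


Formula: MAI = Total Volume / Stand Age
MAI = 306.0 m^3/ha / 85 years
MAI = 3.6 m^3/ha/year

3.6


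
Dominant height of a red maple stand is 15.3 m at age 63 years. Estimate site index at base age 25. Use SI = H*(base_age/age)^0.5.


Formula: SI = H_dom * (base_age / age)^0.5
Age ratio = 25 / 63 = 0.39683
sqrt(age_ratio) = 0.62994
SI = 15.3 * 0.62994 = 9.6 m

9.6


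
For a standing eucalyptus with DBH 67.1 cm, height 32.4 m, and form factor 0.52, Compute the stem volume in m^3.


Formula: V = pi * (DBH/200)^2 * H * ff
Radius = DBH/200 = 67.1/200 = 0.3355 m
Radius^2 = 0.3355^2 = 0.11256025 m^2
V = pi * 0.11256025 * 32.4 * 0.52
V = 5.958 m^3

5.958


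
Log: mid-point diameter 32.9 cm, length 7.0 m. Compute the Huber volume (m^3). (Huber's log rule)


Huber: V = Am * L,  Am = pi*(Dm/200)^2
Am = pi*(32.9/200)^2 = 0.085012 m^2
V = 0.085012*7.0 = 0.5951 m^3

0.5951


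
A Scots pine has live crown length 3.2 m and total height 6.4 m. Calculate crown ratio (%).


Formula: Crown Ratio = (Crown Length / Total Height) * 100
CR = (3.2 m / 6.4 m) * 100
CR = 0.5 * 100 = 50.0%

50.0


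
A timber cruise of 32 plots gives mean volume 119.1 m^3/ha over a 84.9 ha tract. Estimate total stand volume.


Formula: Total Volume = Mean Volume per ha * Total Area
Total Volume = 119.1 m^3/ha * 84.9 ha
Total Volume = 10112 m^3

10112


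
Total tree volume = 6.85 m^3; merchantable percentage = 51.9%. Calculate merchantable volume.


Formula: MV = V_total * (merchantable_pct / 100)
Merchantable fraction = 51.9% / 100 = 0.519
MV = 6.85 m^3 * 0.519 = 3.555 m^3

3.555


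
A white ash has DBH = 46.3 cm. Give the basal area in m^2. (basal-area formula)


Formula: BA = pi * (DBH/2)^2 / 10000  (cm^2 to m^2)
Radius = DBH/2 = 46.3/2 = 23.15 cm
BA = pi * 23.15^2 / 10000
   = 1683.6502 cm^2 / 10000
   = 0.1684 m^2

0.1684


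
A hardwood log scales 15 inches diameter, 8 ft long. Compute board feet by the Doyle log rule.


Doyle: BF = (D - 4)^2 * L / 16
Adjusted diameter = 15 - 4 = 11 in
(D-4)^2 = 11^2 = 121
BF = 121 * 8 / 16 = 61 BF

61


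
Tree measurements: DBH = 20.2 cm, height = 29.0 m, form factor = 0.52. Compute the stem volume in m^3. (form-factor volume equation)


Formula: V = pi * (DBH/200)^2 * H * ff
Radius = DBH/200 = 20.2/200 = 0.101 m
Radius^2 = 0.101^2 = 0.010201 m^2
V = pi * 0.010201 * 29.0 * 0.52
V = 0.483 m^3

0.483


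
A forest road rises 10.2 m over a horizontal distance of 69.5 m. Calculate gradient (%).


Formula: Gradient = rise / run * 100
Gradient = 10.2 / 69.5 * 100 = 14.7%

14.7


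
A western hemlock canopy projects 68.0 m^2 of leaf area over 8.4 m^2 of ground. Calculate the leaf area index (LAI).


Formula: LAI = total leaf area / ground area  (dimensionless)
LAI = 68.0 m^2 / 8.4 m^2
LAI = 8.1

8.1


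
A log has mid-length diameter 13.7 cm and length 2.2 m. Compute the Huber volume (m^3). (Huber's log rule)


Huber: V = Am * L,  Am = pi*(Dm/200)^2
Am = pi*(13.7/200)^2 = 0.014741 m^2
V = 0.014741*2.2 = 0.0324 m^3

0.0324


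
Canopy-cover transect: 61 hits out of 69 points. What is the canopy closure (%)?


Formula: Canopy closure = covered points / total points * 100
Closure = 61 / 69 * 100
Closure = 0.8841 * 100 = 88.4%

88.4


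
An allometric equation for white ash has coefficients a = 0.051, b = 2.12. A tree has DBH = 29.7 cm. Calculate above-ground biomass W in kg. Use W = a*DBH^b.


Formula: W = a * DBH^b  (allometric power law)
DBH^b = 29.7^2.12 = 1325.0848
W = 0.051 * 1325.0848 = 67.6 kg

67.6


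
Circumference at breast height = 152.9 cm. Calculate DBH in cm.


Formula: DBH = C / pi
DBH = 152.9 / pi
pi = 3.14159...
DBH = 48.7 cm

48.7


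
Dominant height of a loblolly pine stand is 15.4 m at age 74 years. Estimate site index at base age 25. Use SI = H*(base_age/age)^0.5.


Formula: SI = H_dom * (base_age / age)^0.5
Age ratio = 25 / 74 = 0.33784
sqrt(age_ratio) = 0.58124
SI = 15.4 * 0.58124 = 9.0 m

9.0


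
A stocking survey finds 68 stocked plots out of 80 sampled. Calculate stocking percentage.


Formula: Stocking % = stocked plots / total plots * 100
Stocking = 68 / 80 * 100
Stocking = 0.85 * 100 = 85.0%

85.0


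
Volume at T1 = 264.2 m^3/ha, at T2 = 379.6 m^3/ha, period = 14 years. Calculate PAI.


Formula: PAI = (V_T2 - V_T1) / (T2 - T1)
Volume increment = 379.6 - 264.2 = 115.4 m^3/ha
PAI = 115.4 / 14 = 8.24 m^3/ha/year

8.24


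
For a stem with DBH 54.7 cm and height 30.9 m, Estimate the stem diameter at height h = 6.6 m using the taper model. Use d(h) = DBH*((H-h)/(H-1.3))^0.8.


Taper: d(h) = DBH * ((H - h) / (H - 1.3))^0.8
Numerator = H - h = 30.9 - 6.6 = 24.3 m
Denominator = H - 1.3 = 30.9 - 1.3 = 29.6 m
Ratio = 24.3 / 29.6 = 0.82095
d = 54.7 * 0.82095^0.8 = 46.7 cm

46.7


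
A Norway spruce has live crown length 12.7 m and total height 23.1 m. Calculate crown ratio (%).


Formula: Crown Ratio = (Crown Length / Total Height) * 100
CR = (12.7 m / 23.1 m) * 100
CR = 0.5498 * 100 = 55.0%

55.0


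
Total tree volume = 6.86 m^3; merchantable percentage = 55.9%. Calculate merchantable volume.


Formula: MV = V_total * (merchantable_pct / 100)
Merchantable fraction = 55.9% / 100 = 0.559
MV = 6.86 m^3 * 0.559 = 3.835 m^3

3.835


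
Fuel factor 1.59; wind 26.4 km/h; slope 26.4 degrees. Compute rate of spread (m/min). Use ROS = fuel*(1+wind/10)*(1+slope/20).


Formula: ROS = fuel * (1 + wind/10) * (1 + slope/20)
Wind factor = 1 + 26.4/10 = 3.64
Slope factor = 1 + 26.4/20 = 2.32
ROS = 1.59 * 3.64 * 2.32 = 13.43 m/min

13.43


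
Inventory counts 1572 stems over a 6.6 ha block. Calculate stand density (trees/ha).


Formula: Stand Density = N_trees / Area_ha
Density = 1572 trees / 6.6 ha
Density = 238 trees/ha

238


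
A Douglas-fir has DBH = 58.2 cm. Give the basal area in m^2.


Formula: BA = pi * (DBH/2)^2 / 10000  (cm^2 to m^2)
Radius = DBH/2 = 58.2/2 = 29.1 cm
BA = pi * 29.1^2 / 10000
   = 2660.3321 cm^2 / 10000
   = 0.266 m^2

0.266
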